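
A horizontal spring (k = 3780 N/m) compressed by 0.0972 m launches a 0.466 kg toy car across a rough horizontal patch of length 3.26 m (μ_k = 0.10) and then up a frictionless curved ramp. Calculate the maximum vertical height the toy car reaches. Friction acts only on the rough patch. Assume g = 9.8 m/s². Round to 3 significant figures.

h = 3.58 m

Spring energy: E₀ = ½kx² = ½(3780)(0.0972)² = 17.856 J
Friction: W_f = μ_k mg d = (0.10)(0.466)(9.8)(3.26) = 1.489 J
Energy at base of ramp: E = 17.856 − 1.489 = 16.368 J
At max height all remaining energy is PE: mgh = E ⇒ h = E/(mg) = 16.368/(0.466 × 9.8) = 3.584 m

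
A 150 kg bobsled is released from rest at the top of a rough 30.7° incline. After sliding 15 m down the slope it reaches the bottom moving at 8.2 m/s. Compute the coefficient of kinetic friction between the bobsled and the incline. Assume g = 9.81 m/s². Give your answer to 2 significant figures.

Energy balance down the incline: mg L sinθ − ½mv² = μ_k (mg cosθ) L
mgL sinθ = 11269 J; ½mv² = 5043.0 J
W_f = 11269 − 5043.0 = 6226 J
μ_k = W_f/(mg cosθ · L) = 6226/(1265 × 15) = 0.3280

μ_k = 0.33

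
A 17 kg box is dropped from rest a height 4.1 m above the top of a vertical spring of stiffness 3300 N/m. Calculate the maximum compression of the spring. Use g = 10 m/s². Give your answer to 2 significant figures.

Measuring PE from the top of the relaxed spring, at max compression the box has dropped H + x with zero KE, so:
mg(H + x) = ½kx²
½(3300)x² − (17)(10)x − (17)(10)(4.1) = 0
1650x² − 170.0x − 697.0 = 0
x = [170.0 + √(28900 + 4.6002e+06)]/(2 × 1650) = 0.7035 m

x = 0.70 m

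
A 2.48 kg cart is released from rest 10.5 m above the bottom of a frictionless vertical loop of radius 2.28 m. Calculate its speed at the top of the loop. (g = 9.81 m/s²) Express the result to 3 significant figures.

Energy conservation: mgh = ½mv_top² + mg(2r)
v_top² = 2g(h − 2r) = 2(9.81)(10.5 − 4.560) = 116.5
v_top = 10.80 m/s

v = 10.8 m/s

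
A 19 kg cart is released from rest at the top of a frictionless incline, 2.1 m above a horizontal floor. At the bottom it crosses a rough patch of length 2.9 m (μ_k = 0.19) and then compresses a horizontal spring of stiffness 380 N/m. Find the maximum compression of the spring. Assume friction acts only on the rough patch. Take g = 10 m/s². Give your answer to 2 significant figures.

x = 1.2 m

Initial energy: E₁ = mgh = (19)(10)(2.1) = 399.00 J
Friction removes W_f = μ_k mg d = (0.19)(19)(10)(2.9) = 104.7 J
Energy reaching the spring: E = 399.00 − 104.7 = 294.31 J
At max compression ½kx² = E ⇒ x = √(2E/k) = √(2 × 294.31/380) = 1.245 m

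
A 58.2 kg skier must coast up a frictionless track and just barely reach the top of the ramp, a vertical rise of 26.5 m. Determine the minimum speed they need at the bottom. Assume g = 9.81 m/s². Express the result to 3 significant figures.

v = 22.8 m/s

At the top they are momentarily at rest, so all KE converts to PE: ½mv² = mgh
v = √(2gh) = √(2 × 9.81 × 26.5) = 22.80 m/s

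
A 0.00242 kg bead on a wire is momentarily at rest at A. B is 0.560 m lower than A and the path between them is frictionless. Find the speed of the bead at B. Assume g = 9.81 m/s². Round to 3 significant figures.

v = 3.31 m/s

Energy conservation between the two points: mgh = ½mv²
v = √(2gh) = √(2 × 9.81 × 0.560) = √10.987 = 3.315 m/s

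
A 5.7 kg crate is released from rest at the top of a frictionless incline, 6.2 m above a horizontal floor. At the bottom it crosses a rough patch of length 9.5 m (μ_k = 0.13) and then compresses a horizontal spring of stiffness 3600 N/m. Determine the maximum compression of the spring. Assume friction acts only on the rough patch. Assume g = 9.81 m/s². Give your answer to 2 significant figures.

Initial energy: E₁ = mgh = (5.7)(9.81)(6.2) = 346.69 J
Friction removes W_f = μ_k mg d = (0.13)(5.7)(9.81)(9.5) = 69.06 J
Energy reaching the spring: E = 346.69 − 69.06 = 277.63 J
At max compression ½kx² = E ⇒ x = √(2E/k) = √(2 × 277.63/3600) = 0.3927 m

x = 0.39 m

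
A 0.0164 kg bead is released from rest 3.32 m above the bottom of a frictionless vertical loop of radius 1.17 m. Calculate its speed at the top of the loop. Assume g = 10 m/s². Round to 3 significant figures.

Energy conservation: mgh = ½mv_top² + mg(2r)
v_top² = 2g(h − 2r) = 2(10)(3.32 − 2.340) = 19.60
v_top = 4.427 m/s

v = 4.43 m/s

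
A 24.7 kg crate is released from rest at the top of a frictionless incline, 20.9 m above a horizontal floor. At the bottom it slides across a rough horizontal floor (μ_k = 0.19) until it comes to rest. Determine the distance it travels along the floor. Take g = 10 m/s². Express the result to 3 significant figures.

Energy bookkeeping (friction removes W_f = μ_k N d):
At rest all PE has been dissipated by friction: mgh = μ_k m g d
d = h/μ_k = 20.9/0.19 = 110.0 m

d = 110 m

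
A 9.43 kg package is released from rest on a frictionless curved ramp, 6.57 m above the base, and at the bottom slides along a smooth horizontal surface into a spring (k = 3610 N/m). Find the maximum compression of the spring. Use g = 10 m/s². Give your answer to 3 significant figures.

Gravitational PE at the top equals spring PE at max compression: mgh = ½kx²
x = √(2mgh/k) = √(2 × 9.43 × 10 × 6.57 / 3610) = 0.5859 m

x = 0.586 m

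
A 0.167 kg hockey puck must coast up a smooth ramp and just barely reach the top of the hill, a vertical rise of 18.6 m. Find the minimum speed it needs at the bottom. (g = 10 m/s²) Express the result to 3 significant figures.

At the top it is momentarily at rest, so all KE converts to PE: ½mv² = mgh
v = √(2gh) = √(2 × 10 × 18.6) = 19.29 m/s

v = 19.3 m/s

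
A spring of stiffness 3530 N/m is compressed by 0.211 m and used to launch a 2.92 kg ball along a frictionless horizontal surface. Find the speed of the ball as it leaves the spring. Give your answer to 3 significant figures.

v = 7.34 m/s

The ball leaves the spring when the spring is at natural length, so ½kx² = ½mv²
v = x√(k/m) = 0.211 × √(3530/2.92) = 7.336 m/s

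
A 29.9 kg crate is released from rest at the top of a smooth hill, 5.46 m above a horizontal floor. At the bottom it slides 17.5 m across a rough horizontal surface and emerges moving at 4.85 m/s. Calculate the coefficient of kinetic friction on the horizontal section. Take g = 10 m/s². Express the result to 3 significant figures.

μ_k = 0.245

Energy at the top = energy at the end + work done against friction:
mgh = ½mv² + μ_k m g d
mgh = 1632.5 J; ½mv² = 351.66 J
W_f = 1632.5 − 351.66 = 1281 J
μ_k = W_f/(mg·d) = 1281/(299.0 × 17.5) = 0.2448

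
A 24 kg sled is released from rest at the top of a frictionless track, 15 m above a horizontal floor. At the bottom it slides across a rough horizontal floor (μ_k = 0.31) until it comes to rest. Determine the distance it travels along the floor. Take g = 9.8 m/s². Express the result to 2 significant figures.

Energy bookkeeping (friction removes W_f = μ_k N d):
At rest all PE has been dissipated by friction: mgh = μ_k m g d
d = h/μ_k = 15/0.31 = 48.39 m

d = 48 m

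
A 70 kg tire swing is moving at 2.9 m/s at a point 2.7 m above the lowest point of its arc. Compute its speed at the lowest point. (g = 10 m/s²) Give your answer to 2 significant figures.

v = 7.9 m/s

Mechanical energy is conserved (no friction): ½mv₀² + mgh = ½mv²
v² = v₀² + 2gh = (2.9)² + 2(10)(2.7) = 62.410
v = √62.410 = 7.900 m/s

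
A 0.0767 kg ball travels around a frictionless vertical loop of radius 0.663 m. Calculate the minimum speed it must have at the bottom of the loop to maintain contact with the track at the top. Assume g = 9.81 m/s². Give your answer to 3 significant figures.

v = 5.70 m/s

At the top: mg = mv_top²/r ⇒ v_top² = gr = 6.504 m²/s²
Energy from bottom to top (height 2r): ½mv_bot² = ½mv_top² + mg(2r)
v_bot² = gr + 4gr = 5gr = 32.52
v_bot = √(5gr) = 5.703 m/s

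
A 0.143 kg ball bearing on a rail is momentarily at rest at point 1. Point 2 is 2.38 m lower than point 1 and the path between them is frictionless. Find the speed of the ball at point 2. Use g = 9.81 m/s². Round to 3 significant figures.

v = 6.83 m/s

Energy conservation between the two points: mgh = ½mv²
v = √(2gh) = √(2 × 9.81 × 2.38) = √46.696 = 6.833 m/s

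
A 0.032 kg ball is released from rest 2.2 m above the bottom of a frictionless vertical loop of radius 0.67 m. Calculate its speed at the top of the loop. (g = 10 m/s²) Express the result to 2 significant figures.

Energy conservation: mgh = ½mv_top² + mg(2r)
v_top² = 2g(h − 2r) = 2(10)(2.2 − 1.340) = 17.20
v_top = 4.147 m/s

v = 4.1 m/s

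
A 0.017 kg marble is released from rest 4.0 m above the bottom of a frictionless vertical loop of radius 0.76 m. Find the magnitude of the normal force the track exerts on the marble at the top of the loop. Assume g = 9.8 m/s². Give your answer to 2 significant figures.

N = 0.92 N

Energy from release to top (height 2r): mgh = ½mv_top² + mg(2r)
v_top² = 2g(h − 2r) = 2(9.8)(4.0 − 1.520) = 48.608 m²/s²
At the top, both N and weight point toward the centre: N + mg = mv_top²/r
N = m(v_top²/r − g) = 0.017(48.608/0.76 − 9.8) = 0.9207 N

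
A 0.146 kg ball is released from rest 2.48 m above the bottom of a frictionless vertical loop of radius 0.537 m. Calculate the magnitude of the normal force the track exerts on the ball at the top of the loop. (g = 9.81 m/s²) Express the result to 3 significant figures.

N = 6.07 N

Energy from release to top (height 2r): mgh = ½mv_top² + mg(2r)
v_top² = 2g(h − 2r) = 2(9.81)(2.48 − 1.074) = 27.586 m²/s²
At the top, both N and weight point toward the centre: N + mg = mv_top²/r
N = m(v_top²/r − g) = 0.146(27.586/0.537 − 9.81) = 6.068 N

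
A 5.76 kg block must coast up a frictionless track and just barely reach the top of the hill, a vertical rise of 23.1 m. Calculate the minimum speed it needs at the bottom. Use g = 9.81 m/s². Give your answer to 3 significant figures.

v = 21.3 m/s

At the top it is momentarily at rest, so all KE converts to PE: ½mv² = mgh
v = √(2gh) = √(2 × 9.81 × 23.1) = 21.29 m/s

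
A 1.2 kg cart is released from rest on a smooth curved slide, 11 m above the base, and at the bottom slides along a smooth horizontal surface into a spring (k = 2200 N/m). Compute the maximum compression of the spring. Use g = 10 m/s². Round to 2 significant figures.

Energy conservation (no friction) from release to max compression: mgh = ½kx²
x = √(2mgh/k) = √(2 × 1.2 × 10 × 11 / 2200) = 0.3464 m

x = 0.35 m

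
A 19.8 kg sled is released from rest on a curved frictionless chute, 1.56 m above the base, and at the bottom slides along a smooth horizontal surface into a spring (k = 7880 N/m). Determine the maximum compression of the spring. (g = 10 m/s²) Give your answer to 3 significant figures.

Energy conservation (no friction) from release to max compression: mgh = ½kx²
x = √(2mgh/k) = √(2 × 19.8 × 10 × 1.56 / 7880) = 0.2800 m

x = 0.280 m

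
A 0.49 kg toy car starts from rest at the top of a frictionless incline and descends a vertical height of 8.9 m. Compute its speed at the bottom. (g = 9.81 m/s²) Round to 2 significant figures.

v = 13 m/s

Equating total energy at the two states: mgh = ½mv²
v = √(2gh) = √(2 × 9.81 × 8.9) = √174.62 = 13.21 m/s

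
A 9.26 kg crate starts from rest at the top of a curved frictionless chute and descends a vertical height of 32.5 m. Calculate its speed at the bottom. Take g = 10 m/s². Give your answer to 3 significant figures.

By conservation of mechanical energy, mgh = ½mv²
v = √(2gh) = √(2 × 10 × 32.5) = √650.00 = 25.50 m/s

v = 25.5 m/s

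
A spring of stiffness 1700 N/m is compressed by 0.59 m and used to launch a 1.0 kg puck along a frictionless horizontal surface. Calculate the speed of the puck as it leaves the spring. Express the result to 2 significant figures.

v = 24 m/s

Conservation of energy: ½kx² = ½mv²
v = x√(k/m) = 0.59 × √(1700/1.0) = 24.33 m/s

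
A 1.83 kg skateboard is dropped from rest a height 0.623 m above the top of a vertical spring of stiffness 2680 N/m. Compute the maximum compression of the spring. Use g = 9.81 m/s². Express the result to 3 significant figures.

x = 0.0983 m

Measuring PE from the top of the relaxed spring, at max compression the skateboard has dropped H + x with zero KE, so:
mg(H + x) = ½kx²
½(2680)x² − (1.83)(9.81)x − (1.83)(9.81)(0.623) = 0
1340x² − 17.95x − 11.18 = 0
x = [17.95 + √(322.3 + 59948)]/(2 × 1340) = 0.09830 m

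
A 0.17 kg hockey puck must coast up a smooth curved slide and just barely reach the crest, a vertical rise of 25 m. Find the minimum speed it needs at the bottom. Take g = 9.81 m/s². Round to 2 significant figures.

v = 22 m/s

At the top it is momentarily at rest, so all KE converts to PE: ½mv² = mgh
v = √(2gh) = √(2 × 9.81 × 25) = 22.15 m/s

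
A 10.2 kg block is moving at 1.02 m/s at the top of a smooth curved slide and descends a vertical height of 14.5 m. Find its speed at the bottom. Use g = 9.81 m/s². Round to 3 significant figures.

Mechanical energy is conserved (no friction): ½mv₀² + mgh = ½mv²
The mass cancels from both sides.
v² = v₀² + 2gh = (1.02)² + 2(9.81)(14.5) = 285.53
v = √285.53 = 16.90 m/s

v = 16.9 m/s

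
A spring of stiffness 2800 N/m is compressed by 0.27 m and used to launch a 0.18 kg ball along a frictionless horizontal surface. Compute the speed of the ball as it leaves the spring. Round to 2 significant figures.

v = 34 m/s

Spring PE converts entirely to kinetic energy: ½kx² = ½mv²
v = x√(k/m) = 0.27 × √(2800/0.18) = 33.67 m/s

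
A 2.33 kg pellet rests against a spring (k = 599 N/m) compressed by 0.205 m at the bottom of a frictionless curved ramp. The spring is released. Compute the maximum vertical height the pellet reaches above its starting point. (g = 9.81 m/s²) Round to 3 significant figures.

At maximum height the pellet is at rest, so ½kx² = mgh
h = kx²/(2mg) = (599)(0.205)²/(2 × 2.33 × 9.81) = 0.5507 m

h = 0.551 m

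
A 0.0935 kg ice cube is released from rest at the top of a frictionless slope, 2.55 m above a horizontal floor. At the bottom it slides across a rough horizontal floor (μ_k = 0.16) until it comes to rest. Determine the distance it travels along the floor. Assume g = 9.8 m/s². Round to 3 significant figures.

Energy bookkeeping (friction removes W_f = μ_k N d):
At rest all PE has been dissipated by friction: mgh = μ_k m g d
d = h/μ_k = 2.55/0.16 = 15.94 m

d = 15.9 m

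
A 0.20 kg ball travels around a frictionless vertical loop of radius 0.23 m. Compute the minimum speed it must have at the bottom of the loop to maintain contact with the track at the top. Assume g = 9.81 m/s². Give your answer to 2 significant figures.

v = 3.4 m/s

At the top: mg = mv_top²/r ⇒ v_top² = gr = 2.256 m²/s²
Energy from bottom to top (height 2r): ½mv_bot² = ½mv_top² + mg(2r)
v_bot² = gr + 4gr = 5gr = 11.28
v_bot = √(5gr) = 3.359 m/s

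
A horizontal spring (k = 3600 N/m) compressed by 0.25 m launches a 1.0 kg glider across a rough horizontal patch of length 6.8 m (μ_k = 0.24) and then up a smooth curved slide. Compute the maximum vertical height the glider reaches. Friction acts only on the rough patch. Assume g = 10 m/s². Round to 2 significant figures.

Spring energy: E₀ = ½kx² = ½(3600)(0.25)² = 112.50 J
Friction: W_f = μ_k mg d = (0.24)(1.0)(10)(6.8) = 16.32 J
Energy at base of ramp: E = 112.50 − 16.32 = 96.180 J
At max height all remaining energy is PE: mgh = E ⇒ h = E/(mg) = 96.180/(1.0 × 10) = 9.618 m

h = 9.6 m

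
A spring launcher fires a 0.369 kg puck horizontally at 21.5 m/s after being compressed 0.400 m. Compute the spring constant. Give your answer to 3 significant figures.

Energy stored in the spring equals the launch KE: ½kx² = ½mv²
k = mv²/x² = (0.369)(21.5)²/(0.400)² = 1066 N/m

k = 1070 N/m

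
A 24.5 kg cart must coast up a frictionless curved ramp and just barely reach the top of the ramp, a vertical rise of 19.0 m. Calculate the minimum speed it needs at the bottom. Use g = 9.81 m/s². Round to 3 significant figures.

v = 19.3 m/s

At the top it is momentarily at rest, so all KE converts to PE: ½mv² = mgh
v = √(2gh) = √(2 × 9.81 × 19.0) = 19.31 m/s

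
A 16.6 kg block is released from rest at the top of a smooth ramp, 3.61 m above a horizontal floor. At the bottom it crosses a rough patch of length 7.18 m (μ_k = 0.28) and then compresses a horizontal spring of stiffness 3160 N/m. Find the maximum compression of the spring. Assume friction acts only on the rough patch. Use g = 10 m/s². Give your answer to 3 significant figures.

Initial energy: E₁ = mgh = (16.6)(10)(3.61) = 599.26 J
Friction removes W_f = μ_k mg d = (0.28)(16.6)(10)(7.18) = 333.7 J
Energy reaching the spring: E = 599.26 − 333.7 = 265.53 J
At max compression ½kx² = E ⇒ x = √(2E/k) = √(2 × 265.53/3160) = 0.4100 m

x = 0.410 m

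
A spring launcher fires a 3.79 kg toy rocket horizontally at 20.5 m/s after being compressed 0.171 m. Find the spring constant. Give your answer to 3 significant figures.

½kx² = ½mv²
k = mv²/x² = (3.79)(20.5)²/(0.171)² = 54470 N/m

k = 54500 N/m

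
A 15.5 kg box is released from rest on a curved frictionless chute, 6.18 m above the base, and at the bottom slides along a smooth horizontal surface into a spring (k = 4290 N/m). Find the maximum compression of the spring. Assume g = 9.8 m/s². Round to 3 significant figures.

Energy conservation (no friction) from release to max compression: mgh = ½kx²
x = √(2mgh/k) = √(2 × 15.5 × 9.8 × 6.18 / 4290) = 0.6615 m

x = 0.662 m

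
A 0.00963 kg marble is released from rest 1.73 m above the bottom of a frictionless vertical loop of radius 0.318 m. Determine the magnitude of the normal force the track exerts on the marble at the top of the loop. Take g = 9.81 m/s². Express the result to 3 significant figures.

Energy from release to top (height 2r): mgh = ½mv_top² + mg(2r)
v_top² = 2g(h − 2r) = 2(9.81)(1.73 − 0.6360) = 21.464 m²/s²
At the top, both N and weight point toward the centre: N + mg = mv_top²/r
N = m(v_top²/r − g) = 0.00963(21.464/0.318 − 9.81) = 0.5555 N

N = 0.556 N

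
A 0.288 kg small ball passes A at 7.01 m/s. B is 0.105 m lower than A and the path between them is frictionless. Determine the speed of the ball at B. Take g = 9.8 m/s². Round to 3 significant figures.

Mechanical energy is conserved (no friction): ½mv₀² + mgh = ½mv²
v² = v₀² + 2gh = (7.01)² + 2(9.8)(0.105) = 51.198
v = √51.198 = 7.155 m/s

v = 7.16 m/s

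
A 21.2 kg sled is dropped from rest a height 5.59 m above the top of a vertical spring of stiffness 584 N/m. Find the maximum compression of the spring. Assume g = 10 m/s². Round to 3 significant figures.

x = 2.41 m

Measuring PE from the top of the relaxed spring, at max compression the sled has dropped H + x with zero KE, so:
mg(H + x) = ½kx²
½(584)x² − (21.2)(10)x − (21.2)(10)(5.59) = 0
292.0x² − 212.0x − 1185 = 0
x = [212.0 + √(44944 + 1.3842e+06)]/(2 × 292.0) = 2.410 m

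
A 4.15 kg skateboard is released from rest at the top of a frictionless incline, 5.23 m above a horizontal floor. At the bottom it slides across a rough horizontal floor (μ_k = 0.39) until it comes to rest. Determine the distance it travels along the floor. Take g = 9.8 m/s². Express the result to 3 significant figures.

Energy at the top = energy at the end + work done against friction:
At rest all PE has been dissipated by friction: mgh = μ_k m g d
d = h/μ_k = 5.23/0.39 = 13.41 m

d = 13.4 m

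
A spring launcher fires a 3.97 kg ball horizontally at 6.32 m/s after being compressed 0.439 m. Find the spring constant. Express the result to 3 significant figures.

½kx² = ½mv²
k = mv²/x² = (3.97)(6.32)²/(0.439)² = 822.8 N/m

k = 823 N/m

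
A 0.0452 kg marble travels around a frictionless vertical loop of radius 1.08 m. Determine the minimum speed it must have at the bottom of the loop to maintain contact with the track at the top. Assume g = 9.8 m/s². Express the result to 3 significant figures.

At the top: mg = mv_top²/r ⇒ v_top² = gr = 10.58 m²/s²
Energy from bottom to top (height 2r): ½mv_bot² = ½mv_top² + mg(2r)
v_bot² = gr + 4gr = 5gr = 52.92
v_bot = √(5gr) = 7.275 m/s

v = 7.27 m/s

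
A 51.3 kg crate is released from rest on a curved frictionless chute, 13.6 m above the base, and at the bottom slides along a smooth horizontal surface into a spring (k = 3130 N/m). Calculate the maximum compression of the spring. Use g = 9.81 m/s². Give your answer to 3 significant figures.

x = 2.09 m

Gravitational PE at the top equals spring PE at max compression: mgh = ½kx²
x = √(2mgh/k) = √(2 × 51.3 × 9.81 × 13.6 / 3130) = 2.091 m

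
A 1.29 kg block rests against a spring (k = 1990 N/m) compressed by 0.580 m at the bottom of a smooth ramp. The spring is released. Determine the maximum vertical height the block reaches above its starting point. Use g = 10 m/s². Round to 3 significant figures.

All spring PE becomes gravitational PE at the highest point: ½kx² = mgh
h = kx²/(2mg) = (1990)(0.580)²/(2 × 1.29 × 10) = 25.95 m

h = 25.9 m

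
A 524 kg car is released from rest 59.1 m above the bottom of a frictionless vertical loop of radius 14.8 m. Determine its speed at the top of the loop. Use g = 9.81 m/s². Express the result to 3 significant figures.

Energy conservation: mgh = ½mv_top² + mg(2r)
v_top² = 2g(h − 2r) = 2(9.81)(59.1 − 29.60) = 578.8
v_top = 24.06 m/s

v = 24.1 m/s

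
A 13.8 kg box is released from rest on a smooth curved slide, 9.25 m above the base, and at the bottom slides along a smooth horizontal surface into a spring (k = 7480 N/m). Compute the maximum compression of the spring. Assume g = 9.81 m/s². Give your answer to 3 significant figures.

Gravitational PE at the top equals spring PE at max compression: mgh = ½kx²
x = √(2mgh/k) = √(2 × 13.8 × 9.81 × 9.25 / 7480) = 0.5786 m

x = 0.579 m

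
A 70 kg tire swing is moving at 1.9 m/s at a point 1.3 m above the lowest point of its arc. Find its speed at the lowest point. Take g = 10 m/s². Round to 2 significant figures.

v = 5.4 m/s

Equating total energy at the two states: ½mv₀² + mgh = ½mv²
The mass cancels from both sides.
v² = v₀² + 2gh = (1.9)² + 2(10)(1.3) = 29.610
v = √29.610 = 5.442 m/s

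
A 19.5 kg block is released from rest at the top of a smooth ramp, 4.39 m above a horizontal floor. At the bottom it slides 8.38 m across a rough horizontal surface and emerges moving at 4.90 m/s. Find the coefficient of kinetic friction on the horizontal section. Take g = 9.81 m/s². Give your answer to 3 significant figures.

Applying the work–energy principle:
mgh = ½mv² + μ_k m g d
mgh = 839.79 J; ½mv² = 234.10 J
W_f = 839.79 − 234.10 = 605.7 J
μ_k = W_f/(mg·d) = 605.7/(191.3 × 8.38) = 0.3778

μ_k = 0.378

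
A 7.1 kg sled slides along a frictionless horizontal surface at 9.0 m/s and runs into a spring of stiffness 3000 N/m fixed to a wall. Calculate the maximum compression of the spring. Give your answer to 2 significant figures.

x = 0.44 m

At max compression the sled is momentarily at rest: ½mv² = ½kx²
x = v√(m/k) = 9.0 × √(7.1/3000) = 0.4378 m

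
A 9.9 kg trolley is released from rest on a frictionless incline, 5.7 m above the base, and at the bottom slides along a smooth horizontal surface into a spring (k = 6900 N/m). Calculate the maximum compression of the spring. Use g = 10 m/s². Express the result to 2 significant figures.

Gravitational PE at the top equals spring PE at max compression: mgh = ½kx²
x = √(2mgh/k) = √(2 × 9.9 × 10 × 5.7 / 6900) = 0.4044 m

x = 0.40 m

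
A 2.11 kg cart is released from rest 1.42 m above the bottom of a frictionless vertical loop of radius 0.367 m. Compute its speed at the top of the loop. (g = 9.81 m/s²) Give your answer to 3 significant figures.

Energy conservation: mgh = ½mv_top² + mg(2r)
v_top² = 2g(h − 2r) = 2(9.81)(1.42 − 0.7340) = 13.46
v_top = 3.669 m/s

v = 3.67 m/s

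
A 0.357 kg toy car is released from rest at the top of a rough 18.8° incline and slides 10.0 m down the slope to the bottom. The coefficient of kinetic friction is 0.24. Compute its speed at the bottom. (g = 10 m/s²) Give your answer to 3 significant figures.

v = 4.36 m/s

Work–energy: mg(L sinθ) − μ_k(mg cosθ)L = ½mv²
mgh = mgL sinθ = (0.357)(10)(10.0)sin18.8° = 11.505 J
W_f = μ_k mg cosθ · L = (0.24)(0.357)(10)cos18.8°·10.0 = 8.111 J
½mv² = 11.505 − 8.111 = 3.3940 J
v = √(2 × 3.3940/0.357) = 4.361 m/s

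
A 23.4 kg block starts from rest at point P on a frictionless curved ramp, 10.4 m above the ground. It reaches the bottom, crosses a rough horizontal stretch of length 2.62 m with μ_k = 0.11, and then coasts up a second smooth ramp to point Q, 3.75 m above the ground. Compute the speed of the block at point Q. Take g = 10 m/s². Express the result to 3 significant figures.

Energy at P: mgh₁ = (23.4)(10)(10.4) = 2433.6 J
Friction loss: W_f = μ_k mg d = 67.44 J
At Q: ½mv² + mgh₂ = mgh₁ − W_f
½mv² = 2433.6 − 67.44 − 877.50 = 1488.7 J
v = √(2 × 1488.7/23.4) = 11.28 m/s

v = 11.3 m/s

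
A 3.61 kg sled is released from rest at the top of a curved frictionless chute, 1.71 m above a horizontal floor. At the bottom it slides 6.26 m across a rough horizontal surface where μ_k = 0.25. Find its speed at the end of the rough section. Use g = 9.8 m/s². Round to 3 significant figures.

Energy at the top = energy at the end + work done against friction:
mgh = ½mv² + μ_k m g d
W_f = μ_k mg d = (0.25)(3.61)(9.8)(6.26) = 55.37 J
½mv² = mgh − W_f = 60.496 − 55.37 = 5.1298 J
v = √(2 × 5.1298/3.61) = 1.686 m/s

v = 1.69 m/s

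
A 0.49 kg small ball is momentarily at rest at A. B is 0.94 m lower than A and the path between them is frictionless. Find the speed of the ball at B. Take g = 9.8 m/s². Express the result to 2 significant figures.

Energy conservation between the two points: mgh = ½mv²
The mass cancels from both sides.
v = √(2gh) = √(2 × 9.8 × 0.94) = √18.424 = 4.292 m/s

v = 4.3 m/s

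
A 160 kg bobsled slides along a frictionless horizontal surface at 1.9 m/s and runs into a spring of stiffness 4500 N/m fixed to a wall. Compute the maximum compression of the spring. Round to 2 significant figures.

x = 0.36 m

At max compression the bobsled is momentarily at rest: ½mv² = ½kx²
x = v√(m/k) = 1.9 × √(160/4500) = 0.3583 m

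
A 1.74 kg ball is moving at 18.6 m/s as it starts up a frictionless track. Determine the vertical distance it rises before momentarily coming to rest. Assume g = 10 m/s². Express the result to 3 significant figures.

h = 17.3 m

By energy conservation, ½mv² = mgh
h = v²/(2g) = 18.6²/(2 × 10) = 17.30 m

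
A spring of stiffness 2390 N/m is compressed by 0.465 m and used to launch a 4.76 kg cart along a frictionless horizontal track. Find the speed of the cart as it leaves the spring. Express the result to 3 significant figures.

v = 10.4 m/s

Conservation of energy: ½kx² = ½mv²
v = x√(k/m) = 0.465 × √(2390/4.76) = 10.42 m/s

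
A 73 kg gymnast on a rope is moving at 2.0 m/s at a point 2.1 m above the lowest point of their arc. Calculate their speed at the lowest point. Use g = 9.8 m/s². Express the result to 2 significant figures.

v = 6.7 m/s

Energy conservation between the two points: ½mv₀² + mgh = ½mv²
The mass cancels from both sides.
v² = v₀² + 2gh = (2.0)² + 2(9.8)(2.1) = 45.160
v = √45.160 = 6.720 m/s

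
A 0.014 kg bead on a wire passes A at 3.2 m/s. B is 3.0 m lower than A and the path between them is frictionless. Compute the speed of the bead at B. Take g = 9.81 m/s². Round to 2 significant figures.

v = 8.3 m/s

Energy conservation between the two points: ½mv₀² + mgh = ½mv²
The mass cancels from both sides.
v² = v₀² + 2gh = (3.2)² + 2(9.81)(3.0) = 69.100
v = √69.100 = 8.313 m/s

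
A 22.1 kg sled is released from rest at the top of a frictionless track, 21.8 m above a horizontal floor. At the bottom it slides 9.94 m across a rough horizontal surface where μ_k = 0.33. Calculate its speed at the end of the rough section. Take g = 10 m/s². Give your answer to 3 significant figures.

Applying the work–energy principle:
mgh = ½mv² + μ_k m g d
W_f = μ_k mg d = (0.33)(22.1)(10)(9.94) = 724.9 J
½mv² = mgh − W_f = 4817.8 − 724.9 = 4092.9 J
v = √(2 × 4092.9/22.1) = 19.25 m/s

v = 19.2 m/s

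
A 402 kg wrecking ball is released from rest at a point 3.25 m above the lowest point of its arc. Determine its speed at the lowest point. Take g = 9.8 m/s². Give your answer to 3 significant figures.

By conservation of mechanical energy, mgh = ½mv²
The mass cancels from both sides.
v = √(2gh) = √(2 × 9.8 × 3.25) = √63.700 = 7.981 m/s

v = 7.98 m/s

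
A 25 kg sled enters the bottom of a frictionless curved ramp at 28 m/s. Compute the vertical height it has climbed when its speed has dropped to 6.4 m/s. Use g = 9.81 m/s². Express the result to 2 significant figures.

h = 38 m

Energy balance between the two points: ½mv₁² = ½mv₂² + mgh
h = (v₁² − v₂²)/(2g) = (28² − 6.4²)/(2 × 9.81) = 37.87 m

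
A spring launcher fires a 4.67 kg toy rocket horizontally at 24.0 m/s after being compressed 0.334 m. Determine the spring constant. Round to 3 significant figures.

k = 24100 N/m

Spring PE at full compression equals KE at release: ½kx² = ½mv²
k = mv²/x² = (4.67)(24.0)²/(0.334)² = 24113 N/m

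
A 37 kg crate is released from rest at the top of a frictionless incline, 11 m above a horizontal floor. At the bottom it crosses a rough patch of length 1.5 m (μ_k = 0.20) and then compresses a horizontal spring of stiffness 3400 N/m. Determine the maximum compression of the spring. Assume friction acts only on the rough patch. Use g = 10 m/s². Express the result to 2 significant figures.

Initial energy: E₁ = mgh = (37)(10)(11) = 4070.0 J
Friction removes W_f = μ_k mg d = (0.20)(37)(10)(1.5) = 111.0 J
Energy reaching the spring: E = 4070.0 − 111.0 = 3959.0 J
At max compression ½kx² = E ⇒ x = √(2E/k) = √(2 × 3959.0/3400) = 1.526 m

x = 1.5 m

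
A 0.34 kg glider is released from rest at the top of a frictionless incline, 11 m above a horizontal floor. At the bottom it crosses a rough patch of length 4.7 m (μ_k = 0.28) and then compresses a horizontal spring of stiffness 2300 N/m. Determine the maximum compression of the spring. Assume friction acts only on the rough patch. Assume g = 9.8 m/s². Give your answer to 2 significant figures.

Initial energy: E₁ = mgh = (0.34)(9.8)(11) = 36.652 J
Friction removes W_f = μ_k mg d = (0.28)(0.34)(9.8)(4.7) = 4.385 J
Energy reaching the spring: E = 36.652 − 4.385 = 32.267 J
At max compression ½kx² = E ⇒ x = √(2E/k) = √(2 × 32.267/2300) = 0.1675 m

x = 0.17 m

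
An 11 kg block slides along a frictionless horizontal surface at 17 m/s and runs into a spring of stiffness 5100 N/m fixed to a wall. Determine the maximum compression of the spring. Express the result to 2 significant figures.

x = 0.79 m

At max compression the block is momentarily at rest: ½mv² = ½kx²
x = v√(m/k) = 17 × √(11/5100) = 0.7895 m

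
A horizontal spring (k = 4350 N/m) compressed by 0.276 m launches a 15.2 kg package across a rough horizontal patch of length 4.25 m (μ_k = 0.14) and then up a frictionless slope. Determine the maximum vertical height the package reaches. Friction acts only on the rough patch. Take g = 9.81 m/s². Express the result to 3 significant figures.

h = 0.516 m

Spring energy: E₀ = ½kx² = ½(4350)(0.276)² = 165.68 J
Friction: W_f = μ_k mg d = (0.14)(15.2)(9.81)(4.25) = 88.72 J
Energy at base of ramp: E = 165.68 − 88.72 = 76.961 J
At max height all remaining energy is PE: mgh = E ⇒ h = E/(mg) = 76.961/(15.2 × 9.81) = 0.5161 m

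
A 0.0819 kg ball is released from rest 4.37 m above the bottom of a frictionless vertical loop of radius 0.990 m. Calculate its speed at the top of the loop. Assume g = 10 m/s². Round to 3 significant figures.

v = 6.91 m/s

Energy conservation: mgh = ½mv_top² + mg(2r)
v_top² = 2g(h − 2r) = 2(10)(4.37 − 1.980) = 47.80
v_top = 6.914 m/s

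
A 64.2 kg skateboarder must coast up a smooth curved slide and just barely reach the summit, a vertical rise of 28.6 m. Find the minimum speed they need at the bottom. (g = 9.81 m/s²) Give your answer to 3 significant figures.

v = 23.7 m/s

At the top they are momentarily at rest, so all KE converts to PE: ½mv² = mgh
v = √(2gh) = √(2 × 9.81 × 28.6) = 23.69 m/s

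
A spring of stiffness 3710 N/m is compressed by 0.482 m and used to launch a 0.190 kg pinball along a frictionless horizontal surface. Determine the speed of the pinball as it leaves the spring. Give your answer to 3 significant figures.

v = 67.4 m/s

Conservation of energy: ½kx² = ½mv²
v = x√(k/m) = 0.482 × √(3710/0.190) = 67.35 m/s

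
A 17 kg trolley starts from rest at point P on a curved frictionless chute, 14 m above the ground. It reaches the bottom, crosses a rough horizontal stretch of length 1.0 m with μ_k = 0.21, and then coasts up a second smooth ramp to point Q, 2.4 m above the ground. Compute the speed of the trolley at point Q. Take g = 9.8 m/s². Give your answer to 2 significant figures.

Energy at P: mgh₁ = (17)(9.8)(14) = 2332.4 J
Friction loss: W_f = μ_k mg d = 34.99 J
At Q: ½mv² + mgh₂ = mgh₁ − W_f
½mv² = 2332.4 − 34.99 − 399.84 = 1897.6 J
v = √(2 × 1897.6/17) = 14.94 m/s

v = 15 m/s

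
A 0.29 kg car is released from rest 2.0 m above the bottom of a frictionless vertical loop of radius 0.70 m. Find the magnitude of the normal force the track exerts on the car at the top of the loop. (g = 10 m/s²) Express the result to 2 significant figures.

N = 2.1 N

Energy from release to top (height 2r): mgh = ½mv_top² + mg(2r)
v_top² = 2g(h − 2r) = 2(10)(2.0 − 1.400) = 12.000 m²/s²
At the top, both N and weight point toward the centre: N + mg = mv_top²/r
N = m(v_top²/r − g) = 0.29(12.000/0.70 − 10) = 2.071 N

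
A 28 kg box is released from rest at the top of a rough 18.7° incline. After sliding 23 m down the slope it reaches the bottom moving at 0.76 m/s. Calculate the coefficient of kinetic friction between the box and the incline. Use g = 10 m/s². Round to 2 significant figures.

μ_k = 0.34

mgh = ½mv² + μ_k (mg cosθ) L, with h = L sinθ
mgL sinθ = 2064.7 J; ½mv² = 8.0864 J
W_f = 2064.7 − 8.0864 = 2057 J
μ_k = W_f/(mg cosθ · L) = 2057/(265.2 × 23) = 0.3372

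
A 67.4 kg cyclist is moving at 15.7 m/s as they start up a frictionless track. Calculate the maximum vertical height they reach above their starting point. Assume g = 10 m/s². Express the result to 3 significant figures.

h = 12.3 m

Setting KE at the bottom equal to PE gained: ½mv² = mgh
h = v²/(2g) = 15.7²/(2 × 10) = 12.32 m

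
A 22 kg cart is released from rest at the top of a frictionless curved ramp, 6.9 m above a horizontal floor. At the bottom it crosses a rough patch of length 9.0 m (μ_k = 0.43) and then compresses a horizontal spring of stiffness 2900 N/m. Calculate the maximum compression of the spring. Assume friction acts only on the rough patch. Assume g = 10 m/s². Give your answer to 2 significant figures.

Initial energy: E₁ = mgh = (22)(10)(6.9) = 1518.0 J
Friction removes W_f = μ_k mg d = (0.43)(22)(10)(9.0) = 851.4 J
Energy reaching the spring: E = 1518.0 − 851.4 = 666.60 J
At max compression ½kx² = E ⇒ x = √(2E/k) = √(2 × 666.60/2900) = 0.6780 m

x = 0.68 m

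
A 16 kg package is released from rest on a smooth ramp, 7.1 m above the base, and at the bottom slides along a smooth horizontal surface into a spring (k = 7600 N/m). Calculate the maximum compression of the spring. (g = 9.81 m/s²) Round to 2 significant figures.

Energy conservation (no friction) from release to max compression: mgh = ½kx²
x = √(2mgh/k) = √(2 × 16 × 9.81 × 7.1 / 7600) = 0.5415 m

x = 0.54 m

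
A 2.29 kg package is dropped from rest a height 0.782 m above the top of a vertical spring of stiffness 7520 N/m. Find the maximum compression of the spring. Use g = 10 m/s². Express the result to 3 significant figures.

Measuring PE from the top of the relaxed spring, at max compression the package has dropped H + x with zero KE, so:
mg(H + x) = ½kx²
½(7520)x² − (2.29)(10)x − (2.29)(10)(0.782) = 0
3760x² − 22.90x − 17.91 = 0
x = [22.90 + √(524.4 + 269333)]/(2 × 3760) = 0.07212 m

x = 0.0721 m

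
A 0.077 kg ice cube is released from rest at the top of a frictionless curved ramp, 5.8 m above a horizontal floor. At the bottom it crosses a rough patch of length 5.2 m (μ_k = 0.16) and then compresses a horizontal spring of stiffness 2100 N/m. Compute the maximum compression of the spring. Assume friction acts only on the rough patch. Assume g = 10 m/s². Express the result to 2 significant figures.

x = 0.060 m

Initial energy: E₁ = mgh = (0.077)(10)(5.8) = 4.4660 J
Friction removes W_f = μ_k mg d = (0.16)(0.077)(10)(5.2) = 0.6406 J
Energy reaching the spring: E = 4.4660 − 0.6406 = 3.8254 J
At max compression ½kx² = E ⇒ x = √(2E/k) = √(2 × 3.8254/2100) = 0.06036 m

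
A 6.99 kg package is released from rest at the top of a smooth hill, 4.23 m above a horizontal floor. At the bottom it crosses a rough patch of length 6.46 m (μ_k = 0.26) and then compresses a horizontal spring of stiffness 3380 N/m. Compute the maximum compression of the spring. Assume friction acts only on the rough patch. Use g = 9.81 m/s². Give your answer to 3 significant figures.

x = 0.322 m

Initial energy: E₁ = mgh = (6.99)(9.81)(4.23) = 290.06 J
Friction removes W_f = μ_k mg d = (0.26)(6.99)(9.81)(6.46) = 115.2 J
Energy reaching the spring: E = 290.06 − 115.2 = 174.89 J
At max compression ½kx² = E ⇒ x = √(2E/k) = √(2 × 174.89/3380) = 0.3217 m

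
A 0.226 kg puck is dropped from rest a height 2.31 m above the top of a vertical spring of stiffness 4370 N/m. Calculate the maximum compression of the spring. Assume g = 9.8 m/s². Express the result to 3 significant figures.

x = 0.0489 m

Take the reference level at the top of the uncompressed spring. At max compression the puck has fallen H + x and is momentarily at rest:
mg(H + x) = ½kx²
½(4370)x² − (0.226)(9.8)x − (0.226)(9.8)(2.31) = 0
2185x² − 2.215x − 5.116 = 0
x = [2.215 + √(4.905 + 44715)]/(2 × 2185) = 0.04890 m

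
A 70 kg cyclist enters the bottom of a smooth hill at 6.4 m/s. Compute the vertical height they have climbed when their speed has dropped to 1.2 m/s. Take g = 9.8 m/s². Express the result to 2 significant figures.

h = 2.0 m

Energy balance between the two points: ½mv₁² = ½mv₂² + mgh
h = (v₁² − v₂²)/(2g) = (6.4² − 1.2²)/(2 × 9.8) = 2.016 m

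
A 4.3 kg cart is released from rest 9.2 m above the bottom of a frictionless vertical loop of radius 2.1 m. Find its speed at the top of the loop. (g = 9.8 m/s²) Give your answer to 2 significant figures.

v = 9.9 m/s

Energy conservation: mgh = ½mv_top² + mg(2r)
v_top² = 2g(h − 2r) = 2(9.8)(9.2 − 4.200) = 98.00
v_top = 9.899 m/s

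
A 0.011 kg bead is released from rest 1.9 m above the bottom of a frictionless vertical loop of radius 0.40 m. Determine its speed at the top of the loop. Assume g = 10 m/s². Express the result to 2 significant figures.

v = 4.7 m/s

Energy conservation: mgh = ½mv_top² + mg(2r)
v_top² = 2g(h − 2r) = 2(10)(1.9 − 0.8000) = 22.00
v_top = 4.690 m/s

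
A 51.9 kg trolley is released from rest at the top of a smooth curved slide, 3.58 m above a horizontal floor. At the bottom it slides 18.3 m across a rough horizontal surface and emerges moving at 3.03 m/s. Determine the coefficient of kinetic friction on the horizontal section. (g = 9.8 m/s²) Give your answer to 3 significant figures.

Energy at the top = energy at the end + work done against friction:
mgh = ½mv² + μ_k m g d
mgh = 1820.9 J; ½mv² = 238.24 J
W_f = 1820.9 − 238.24 = 1583 J
μ_k = W_f/(mg·d) = 1583/(508.6 × 18.3) = 0.1700

μ_k = 0.170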